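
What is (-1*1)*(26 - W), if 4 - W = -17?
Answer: -5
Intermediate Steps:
W = 21 (W = 4 - 1*(-17) = 4 + 17 = 21)
(-1*1)*(26 - W) = (-1*1)*(26 - 1*21) = -(26 - 21) = -1*5 = -5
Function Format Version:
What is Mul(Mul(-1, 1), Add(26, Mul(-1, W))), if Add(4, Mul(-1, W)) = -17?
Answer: -5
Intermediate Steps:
W = 21 (W = Add(4, Mul(-1, -17)) = Add(4, 17) = 21)
Mul(Mul(-1, 1), Add(26, Mul(-1, W))) = Mul(Mul(-1, 1), Add(26, Mul(-1, 21))) = Mul(-1, Add(26, -21)) = Mul(-1, 5) = -5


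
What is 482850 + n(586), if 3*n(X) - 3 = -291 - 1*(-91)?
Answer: 1448353/3 ≈ 4.8278e+5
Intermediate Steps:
n(X) = -197/3 (n(X) = 1 + (-291 - 1*(-91))/3 = 1 + (-291 + 91)/3 = 1 + (⅓)*(-200) = 1 - 200/3 = -197/3)
482850 + n(586) = 482850 - 197/3 = 1448353/3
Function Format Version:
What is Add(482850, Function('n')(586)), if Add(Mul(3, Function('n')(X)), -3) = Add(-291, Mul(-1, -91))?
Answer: Rational(1448353, 3) ≈ 4.8278e+5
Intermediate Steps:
Function('n')(X) = Rational(-197, 3) (Function('n')(X) = Add(1, Mul(Rational(1, 3), Add(-291, Mul(-1, -91)))) = Add(1, Mul(Rational(1, 3), Add(-291, 91))) = Add(1, Mul(Rational(1, 3), -200)) = Add(1, Rational(-200, 3)) = Rational(-197, 3))
Add(482850, Function('n')(586)) = Add(482850, Rational(-197, 3)) = Rational(1448353, 3)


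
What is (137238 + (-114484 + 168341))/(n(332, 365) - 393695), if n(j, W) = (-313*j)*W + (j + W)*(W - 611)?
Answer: -191095/38494497 ≈ -0.0049642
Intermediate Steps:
n(j, W) = (-611 + W)*(W + j) - 313*W*j (n(j, W) = -313*W*j + (W + j)*(-611 + W) = -313*W*j + (-611 + W)*(W + j) = (-611 + W)*(W + j) - 313*W*j)
(137238 + (-114484 + 168341))/(n(332, 365) - 393695) = (137238 + (-114484 + 168341))/((365² - 611*365 - 611*332 - 312*365*332) - 393695) = (137238 + 53857)/((133225 - 223015 - 202852 - 37808160) - 393695) = 191095/(-38100802 - 393695) = 191095/(-38494497) = 191095*(-1/38494497) = -191095/38494497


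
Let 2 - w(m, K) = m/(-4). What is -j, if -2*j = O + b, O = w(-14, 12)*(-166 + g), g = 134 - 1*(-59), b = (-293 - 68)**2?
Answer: 260561/4 ≈ 65140.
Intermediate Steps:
w(m, K) = 2 + m/4 (w(m, K) = 2 - m/(-4) = 2 - m*(-1)/4 = 2 - (-1)*m/4 = 2 + m/4)
b = 130321 (b = (-361)**2 = 130321)
g = 193 (g = 134 + 59 = 193)
O = -81/2 (O = (2 + (1/4)*(-14))*(-166 + 193) = (2 - 7/2)*27 = -3/2*27 = -81/2 ≈ -40.500)
j = -260561/4 (j = -(-81/2 + 130321)/2 = -1/2*260561/2 = -260561/4 ≈ -65140.)
-j = -1*(-260561/4) = 260561/4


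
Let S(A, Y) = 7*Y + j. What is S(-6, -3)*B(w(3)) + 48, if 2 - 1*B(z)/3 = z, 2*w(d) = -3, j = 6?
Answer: -219/2 ≈ -109.50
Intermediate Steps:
w(d) = -3/2 (w(d) = (½)*(-3) = -3/2)
S(A, Y) = 6 + 7*Y (S(A, Y) = 7*Y + 6 = 6 + 7*Y)
B(z) = 6 - 3*z
S(-6, -3)*B(w(3)) + 48 = (6 + 7*(-3))*(6 - 3*(-3/2)) + 48 = (6 - 21)*(6 + 9/2) + 48 = -15*21/2 + 48 = -315/2 + 48 = -219/2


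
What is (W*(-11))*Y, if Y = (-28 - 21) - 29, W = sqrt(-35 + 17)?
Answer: 2574*I*sqrt(2) ≈ 3640.2*I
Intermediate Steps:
W = 3*I*sqrt(2) (W = sqrt(-18) = 3*I*sqrt(2) ≈ 4.2426*I)
Y = -78 (Y = -49 - 29 = -78)
(W*(-11))*Y = ((3*I*sqrt(2))*(-11))*(-78) = -33*I*sqrt(2)*(-78) = 2574*I*sqrt(2)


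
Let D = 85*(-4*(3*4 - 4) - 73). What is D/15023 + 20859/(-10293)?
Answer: -135076594/51543913 ≈ -2.6206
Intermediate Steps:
D = -8925 (D = 85*(-4*(12 - 4) - 73) = 85*(-4*8 - 73) = 85*(-32 - 73) = 85*(-105) = -8925)
D/15023 + 20859/(-10293) = -8925/15023 + 20859/(-10293) = -8925*1/15023 + 20859*(-1/10293) = -8925/15023 - 6953/3431 = -135076594/51543913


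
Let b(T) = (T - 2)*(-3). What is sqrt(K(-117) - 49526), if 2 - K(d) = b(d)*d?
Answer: I*sqrt(7755) ≈ 88.063*I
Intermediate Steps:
b(T) = 6 - 3*T (b(T) = (-2 + T)*(-3) = 6 - 3*T)
K(d) = 2 - d*(6 - 3*d) (K(d) = 2 - (6 - 3*d)*d = 2 - d*(6 - 3*d))
sqrt(K(-117) - 49526) = sqrt((2 + 3*(-117)*(-2 - 117)) - 49526) = sqrt((2 + 3*(-117)*(-119)) - 49526) = sqrt((2 + 41769) - 49526) = sqrt(41771 - 49526) = sqrt(-7755) = I*sqrt(7755)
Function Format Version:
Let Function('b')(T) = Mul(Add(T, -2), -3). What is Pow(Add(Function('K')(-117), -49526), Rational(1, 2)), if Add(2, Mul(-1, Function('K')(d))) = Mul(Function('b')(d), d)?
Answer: Mul(I, Pow(7755, Rational(1, 2))) ≈ Mul(88.063, I)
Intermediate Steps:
Function('b')(T) = Add(6, Mul(-3, T)) (Function('b')(T) = Mul(Add(-2, T), -3) = Add(6, Mul(-3, T)))
Function('K')(d) = Add(2, Mul(-1, d, Add(6, Mul(-3, d)))) (Function('K')(d) = Add(2, Mul(-1, Mul(Add(6, Mul(-3, d)), d))) = Add(2, Mul(-1, Mul(d, Add(6, Mul(-3, d))))) = Add(2, Mul(-1, d, Add(6, Mul(-3, d)))))
Pow(Add(Function('K')(-117), -49526), Rational(1, 2)) = Pow(Add(Add(2, Mul(3, -117, Add(-2, -117))), -49526), Rational(1, 2)) = Pow(Add(Add(2, Mul(3, -117, -119)), -49526), Rational(1, 2)) = Pow(Add(Add(2, 41769), -49526), Rational(1, 2)) = Pow(Add(41771, -49526), Rational(1, 2)) = Pow(-7755, Rational(1, 2)) = Mul(I, Pow(7755, Rational(1, 2)))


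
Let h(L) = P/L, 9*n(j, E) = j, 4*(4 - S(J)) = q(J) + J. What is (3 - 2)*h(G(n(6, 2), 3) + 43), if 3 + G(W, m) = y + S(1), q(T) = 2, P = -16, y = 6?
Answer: -64/197 ≈ -0.32487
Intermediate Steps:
S(J) = 7/2 - J/4 (S(J) = 4 - (2 + J)/4 = 4 + (-1/2 - J/4) = 7/2 - J/4)
n(j, E) = j/9
G(W, m) = 25/4 (G(W, m) = -3 + (6 + (7/2 - 1/4*1)) = -3 + (6 + (7/2 - 1/4)) = -3 + (6 + 13/4) = -3 + 37/4 = 25/4)
h(L) = -16/L
(3 - 2)*h(G(n(6, 2), 3) + 43) = (3 - 2)*(-16/(25/4 + 43)) = 1*(-16/197/4) = 1*(-16*4/197) = 1*(-64/197) = -64/197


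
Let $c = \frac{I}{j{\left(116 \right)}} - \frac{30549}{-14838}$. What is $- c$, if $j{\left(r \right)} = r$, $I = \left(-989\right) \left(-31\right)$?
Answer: $- \frac{76410321}{286868} \approx -266.36$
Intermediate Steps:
$I = 30659$
$c = \frac{76410321}{286868}$ ($c = \frac{30659}{116} - \frac{30549}{-14838} = 30659 \cdot \frac{1}{116} - - \frac{10183}{4946} = \frac{30659}{116} + \frac{10183}{4946} = \frac{76410321}{286868} \approx 266.36$)
$- c = \left(-1\right) \frac{76410321}{286868} = - \frac{76410321}{286868}$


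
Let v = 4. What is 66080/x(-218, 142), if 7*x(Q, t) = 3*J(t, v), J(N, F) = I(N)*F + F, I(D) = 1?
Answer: 57820/3 ≈ 19273.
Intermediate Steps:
J(N, F) = 2*F (J(N, F) = 1*F + F = F + F = 2*F)
x(Q, t) = 24/7 (x(Q, t) = (3*(2*4))/7 = (3*8)/7 = (⅐)*24 = 24/7)
66080/x(-218, 142) = 66080/(24/7) = 66080*(7/24) = 57820/3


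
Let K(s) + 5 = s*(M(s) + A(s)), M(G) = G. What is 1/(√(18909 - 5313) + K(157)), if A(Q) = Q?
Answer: 16431/809928751 - 2*√3399/2429786253 ≈ 2.0239e-5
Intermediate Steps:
K(s) = -5 + 2*s² (K(s) = -5 + s*(s + s) = -5 + s*(2*s) = -5 + 2*s²)
1/(√(18909 - 5313) + K(157)) = 1/(√(18909 - 5313) + (-5 + 2*157²)) = 1/(√13596 + (-5 + 2*24649)) = 1/(2*√3399 + (-5 + 49298)) = 1/(2*√3399 + 49293) = 1/(49293 + 2*√3399)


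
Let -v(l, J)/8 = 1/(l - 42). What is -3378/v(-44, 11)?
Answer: -72627/2 ≈ -36314.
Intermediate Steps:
v(l, J) = -8/(-42 + l) (v(l, J) = -8/(l - 42) = -8/(-42 + l))
-3378/v(-44, 11) = -3378/((-8/(-42 - 44))) = -3378/((-8/(-86))) = -3378/((-8*(-1/86))) = -3378/4/43 = -3378*43/4 = -72627/2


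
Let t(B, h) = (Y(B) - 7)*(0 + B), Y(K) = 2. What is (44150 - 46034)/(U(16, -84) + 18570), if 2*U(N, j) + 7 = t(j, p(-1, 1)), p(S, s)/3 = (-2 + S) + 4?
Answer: -3768/37553 ≈ -0.10034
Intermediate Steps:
p(S, s) = 6 + 3*S (p(S, s) = 3*((-2 + S) + 4) = 3*(2 + S) = 6 + 3*S)
t(B, h) = -5*B (t(B, h) = (2 - 7)*(0 + B) = -5*B)
U(N, j) = -7/2 - 5*j/2 (U(N, j) = -7/2 + (-5*j)/2 = -7/2 - 5*j/2)
(44150 - 46034)/(U(16, -84) + 18570) = (44150 - 46034)/((-7/2 - 5/2*(-84)) + 18570) = -1884/((-7/2 + 210) + 18570) = -1884/(413/2 + 18570) = -1884/37553/2 = -1884*2/37553 = -3768/37553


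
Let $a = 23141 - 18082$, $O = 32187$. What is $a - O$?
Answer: $-27128$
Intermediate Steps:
$a = 5059$
$a - O = 5059 - 32187 = -27128$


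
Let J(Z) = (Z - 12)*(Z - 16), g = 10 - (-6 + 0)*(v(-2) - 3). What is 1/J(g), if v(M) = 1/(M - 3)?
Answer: 25/13356 ≈ 0.0018718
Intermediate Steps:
v(M) = 1/(-3 + M)
g = -46/5 (g = 10 - (-6 + 0)*(1/(-3 - 2) - 3) = 10 - (-6)*(1/(-5) - 3) = 10 - (-6)*(-⅕ - 3) = 10 - (-6)*(-16)/5 = 10 - 1*96/5 = 10 - 96/5 = -46/5 ≈ -9.2000)
J(Z) = (-16 + Z)*(-12 + Z) (J(Z) = (-12 + Z)*(-16 + Z) = (-16 + Z)*(-12 + Z))
1/J(g) = 1/(192 + (-46/5)² - 28*(-46/5)) = 1/(192 + 2116/25 + 1288/5) = 1/(13356/25) = 25/13356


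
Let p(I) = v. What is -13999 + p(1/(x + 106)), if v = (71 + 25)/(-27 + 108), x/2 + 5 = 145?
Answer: -377941/27 ≈ -13998.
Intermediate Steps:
x = 280 (x = -10 + 2*145 = -10 + 290 = 280)
v = 32/27 (v = 96/81 = 96*(1/81) = 32/27 ≈ 1.1852)
p(I) = 32/27
-13999 + p(1/(x + 106)) = -13999 + 32/27 = -377941/27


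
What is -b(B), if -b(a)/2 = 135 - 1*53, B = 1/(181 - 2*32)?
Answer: 164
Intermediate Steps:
B = 1/117 (B = 1/(181 - 64) = 1/117 ≈ 0.0085470)
b(a) = -164 (b(a) = -2*(135 - 1*53) = -2*(135 - 53) = -2*82 = -164)
-b(B) = -1*(-164) = 164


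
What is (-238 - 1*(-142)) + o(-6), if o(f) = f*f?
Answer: -60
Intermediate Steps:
o(f) = f²
(-238 - 1*(-142)) + o(-6) = (-238 - 1*(-142)) + (-6)² = (-238 + 142) + 36 = -96 + 36 = -60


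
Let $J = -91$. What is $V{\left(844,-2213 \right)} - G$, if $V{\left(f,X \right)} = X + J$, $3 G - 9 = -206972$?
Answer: $\frac{200051}{3} \approx 66684.0$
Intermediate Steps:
$G = - \frac{206963}{3}$ ($G = 3 + \frac{1}{3} \left(-206972\right) = 3 - \frac{206972}{3} = - \frac{206963}{3} \approx -68988.0$)
$V{\left(f,X \right)} = -91 + X$ ($V{\left(f,X \right)} = X - 91 = -91 + X$)
$V{\left(844,-2213 \right)} - G = \left(-91 - 2213\right) - - \frac{206963}{3} = -2304 + \frac{206963}{3} = \frac{200051}{3}$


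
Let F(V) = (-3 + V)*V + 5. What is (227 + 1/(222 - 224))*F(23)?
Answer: 210645/2 ≈ 1.0532e+5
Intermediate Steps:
F(V) = 5 + V*(-3 + V) (F(V) = V*(-3 + V) + 5 = 5 + V*(-3 + V))
(227 + 1/(222 - 224))*F(23) = (227 + 1/(222 - 224))*(5 + 23² - 3*23) = (227 + 1/(-2))*(5 + 529 - 69) = (227 - ½)*465 = (453/2)*465 = 210645/2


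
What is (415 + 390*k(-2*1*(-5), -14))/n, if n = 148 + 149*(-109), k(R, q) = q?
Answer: 5045/16093 ≈ 0.31349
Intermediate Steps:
n = -16093 (n = 148 - 16241 = -16093)
(415 + 390*k(-2*1*(-5), -14))/n = (415 + 390*(-14))/(-16093) = (415 - 5460)*(-1/16093) = -5045*(-1/16093) = 5045/16093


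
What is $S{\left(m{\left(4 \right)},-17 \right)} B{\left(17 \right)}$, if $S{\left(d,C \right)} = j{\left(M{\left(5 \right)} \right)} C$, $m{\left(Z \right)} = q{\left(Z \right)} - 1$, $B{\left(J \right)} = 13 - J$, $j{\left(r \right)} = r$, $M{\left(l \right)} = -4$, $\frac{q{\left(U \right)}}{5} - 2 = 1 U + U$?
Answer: $-272$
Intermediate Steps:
$q{\left(U \right)} = 10 + 10 U$ ($q{\left(U \right)} = 10 + 5 \left(1 U + U\right) = 10 + 5 \left(U + U\right) = 10 + 5 \cdot 2 U = 10 + 10 U$)
$m{\left(Z \right)} = 9 + 10 Z$ ($m{\left(Z \right)} = \left(10 + 10 Z\right) - 1 = 9 + 10 Z$)
$S{\left(d,C \right)} = - 4 C$
$S{\left(m{\left(4 \right)},-17 \right)} B{\left(17 \right)} = \left(-4\right) \left(-17\right) \left(13 - 17\right) = 68 \left(13 - 17\right) = 68 \left(-4\right) = -272$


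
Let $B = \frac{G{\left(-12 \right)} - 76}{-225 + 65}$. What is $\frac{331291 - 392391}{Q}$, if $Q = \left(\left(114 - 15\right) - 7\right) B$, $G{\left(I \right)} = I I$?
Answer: $\frac{611000}{391} \approx 1562.7$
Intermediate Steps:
$G{\left(I \right)} = I^{2}$
$B = - \frac{17}{40}$ ($B = \frac{\left(-12\right)^{2} - 76}{-225 + 65} = \frac{144 - 76}{-160} = 68 \left(- \frac{1}{160}\right) = - \frac{17}{40} \approx -0.425$)
$Q = - \frac{391}{10}$ ($Q = \left(\left(114 - 15\right) - 7\right) \left(- \frac{17}{40}\right) = \left(99 - 7\right) \left(- \frac{17}{40}\right) = 92 \left(- \frac{17}{40}\right) = - \frac{391}{10} \approx -39.1$)
$\frac{331291 - 392391}{Q} = \frac{331291 - 392391}{- \frac{391}{10}} = \left(-61100\right) \left(- \frac{10}{391}\right) = \frac{611000}{391}$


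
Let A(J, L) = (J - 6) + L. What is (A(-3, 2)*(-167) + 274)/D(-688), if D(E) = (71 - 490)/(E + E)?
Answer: 1985568/419 ≈ 4738.8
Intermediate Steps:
A(J, L) = -6 + J + L (A(J, L) = (-6 + J) + L = -6 + J + L)
D(E) = -419/(2*E) (D(E) = -419*1/(2*E) = -419/(2*E))
(A(-3, 2)*(-167) + 274)/D(-688) = ((-6 - 3 + 2)*(-167) + 274)/((-419/2/(-688))) = (-7*(-167) + 274)/((-419/2*(-1/688))) = (1169 + 274)/(419/1376) = 1443*(1376/419) = 1985568/419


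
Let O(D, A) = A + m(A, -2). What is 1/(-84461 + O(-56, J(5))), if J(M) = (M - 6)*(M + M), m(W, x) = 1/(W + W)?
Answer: -20/1689421 ≈ -1.1838e-5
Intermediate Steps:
m(W, x) = 1/(2*W)
J(M) = 2*M*(-6 + M) (J(M) = (-6 + M)*(2*M) = 2*M*(-6 + M))
O(D, A) = A + 1/(2*A)
1/(-84461 + O(-56, J(5))) = 1/(-84461 + (2*5*(-6 + 5) + 1/(2*((2*5*(-6 + 5)))))) = 1/(-84461 + (2*5*(-1) + 1/(2*((2*5*(-1)))))) = 1/(-84461 + (-10 + (½)/(-10))) = 1/(-84461 + (-10 + (½)*(-⅒))) = 1/(-84461 + (-10 - 1/20)) = 1/(-84461 - 201/20) = 1/(-1689421/20) = -20/1689421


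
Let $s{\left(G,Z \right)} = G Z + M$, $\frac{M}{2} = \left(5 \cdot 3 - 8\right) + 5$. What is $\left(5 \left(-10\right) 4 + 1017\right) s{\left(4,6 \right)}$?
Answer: $39216$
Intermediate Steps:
$M = 24$ ($M = 2 \left(\left(5 \cdot 3 - 8\right) + 5\right) = 2 \left(\left(15 - 8\right) + 5\right) = 2 \left(7 + 5\right) = 2 \cdot 12 = 24$)
$s{\left(G,Z \right)} = 24 + G Z$ ($s{\left(G,Z \right)} = G Z + 24 = 24 + G Z$)
$\left(5 \left(-10\right) 4 + 1017\right) s{\left(4,6 \right)} = \left(5 \left(-10\right) 4 + 1017\right) \left(24 + 4 \cdot 6\right) = \left(\left(-50\right) 4 + 1017\right) \left(24 + 24\right) = \left(-200 + 1017\right) 48 = 817 \cdot 48 = 39216$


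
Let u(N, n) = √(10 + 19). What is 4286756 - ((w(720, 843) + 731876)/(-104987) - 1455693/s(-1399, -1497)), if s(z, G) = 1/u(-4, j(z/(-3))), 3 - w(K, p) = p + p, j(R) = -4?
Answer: 450054382365/104987 + 1455693*√29 ≈ 1.2126e+7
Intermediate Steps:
u(N, n) = √29
w(K, p) = 3 - 2*p (w(K, p) = 3 - (p + p) = 3 - 2*p)
s(z, G) = √29/29 (s(z, G) = 1/(√29) = √29/29)
4286756 - ((w(720, 843) + 731876)/(-104987) - 1455693/s(-1399, -1497)) = 4286756 - (((3 - 2*843) + 731876)/(-104987) - 1455693*√29) = 4286756 - (((3 - 1686) + 731876)*(-1/104987) - 1455693*√29) = 4286756 - ((-1683 + 731876)*(-1/104987) - 1455693*√29) = 4286756 - (730193*(-1/104987) - 1455693*√29) = 4286756 - (-730193/104987 - 1455693*√29) = 4286756 + (730193/104987 + 1455693*√29) = 450054382365/104987 + 1455693*√29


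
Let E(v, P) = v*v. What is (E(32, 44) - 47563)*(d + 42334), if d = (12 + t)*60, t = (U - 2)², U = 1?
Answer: -2006482446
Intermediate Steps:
t = 1 (t = (1 - 2)² = (-1)² = 1)
E(v, P) = v²
d = 780 (d = (12 + 1)*60 = 13*60 = 780)
(E(32, 44) - 47563)*(d + 42334) = (32² - 47563)*(780 + 42334) = (1024 - 47563)*43114 = -46539*43114 = -2006482446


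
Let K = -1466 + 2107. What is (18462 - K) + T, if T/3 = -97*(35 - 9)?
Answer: 10255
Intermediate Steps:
K = 641
T = -7566 (T = 3*(-97*(35 - 9)) = 3*(-97*26) = 3*(-2522) = -7566)
(18462 - K) + T = (18462 - 1*641) - 7566 = (18462 - 641) - 7566 = 17821 - 7566 = 10255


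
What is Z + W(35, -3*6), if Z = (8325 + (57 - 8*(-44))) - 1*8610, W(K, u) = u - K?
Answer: 71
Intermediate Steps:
Z = 124 (Z = (8325 + (57 + 352)) - 8610 = (8325 + 409) - 8610 = 8734 - 8610 = 124)
Z + W(35, -3*6) = 124 + (-3*6 - 1*35) = 124 + (-18 - 35) = 124 - 53 = 71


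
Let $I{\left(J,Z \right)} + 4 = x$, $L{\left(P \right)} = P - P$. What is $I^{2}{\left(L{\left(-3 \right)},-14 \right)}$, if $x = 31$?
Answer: $729$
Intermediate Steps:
$L{\left(P \right)} = 0$
$I{\left(J,Z \right)} = 27$ ($I{\left(J,Z \right)} = -4 + 31 = 27$)
$I^{2}{\left(L{\left(-3 \right)},-14 \right)} = 27^{2} = 729$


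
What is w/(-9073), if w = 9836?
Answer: -9836/9073 ≈ -1.0841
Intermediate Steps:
w/(-9073) = 9836/(-9073) = 9836*(-1/9073) = -9836/9073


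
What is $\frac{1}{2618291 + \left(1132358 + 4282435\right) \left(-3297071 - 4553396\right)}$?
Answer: $- \frac{1}{42508651140040} \approx -2.3525 \cdot 10^{-14}$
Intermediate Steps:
$\frac{1}{2618291 + \left(1132358 + 4282435\right) \left(-3297071 - 4553396\right)} = \frac{1}{2618291 + 5414793 \left(-7850467\right)} = \frac{1}{2618291 - 42508653758331} = \frac{1}{-42508651140040} = - \frac{1}{42508651140040}$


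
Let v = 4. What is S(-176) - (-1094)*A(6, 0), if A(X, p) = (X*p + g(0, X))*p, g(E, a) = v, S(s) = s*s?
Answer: 30976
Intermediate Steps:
S(s) = s²
g(E, a) = 4
A(X, p) = p*(4 + X*p) (A(X, p) = (X*p + 4)*p = (4 + X*p)*p = p*(4 + X*p))
S(-176) - (-1094)*A(6, 0) = (-176)² - (-1094)*0*(4 + 6*0) = 30976 - (-1094)*0*(4 + 0) = 30976 - (-1094)*0*4 = 30976 - (-1094)*0 = 30976 - 1*0 = 30976 + 0 = 30976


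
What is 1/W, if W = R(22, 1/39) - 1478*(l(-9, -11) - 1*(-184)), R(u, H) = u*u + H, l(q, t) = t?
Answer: -39/9953189 ≈ -3.9183e-6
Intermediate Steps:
R(u, H) = H + u**2 (R(u, H) = u**2 + H = H + u**2)
W = -9953189/39 (W = (1/39 + 22**2) - 1478*(-11 - 1*(-184)) = (1/39 + 484) - 1478*(-11 + 184) = 18877/39 - 1478*173 = 18877/39 - 255694 = -9953189/39 ≈ -2.5521e+5)
1/W = 1/(-9953189/39) = -39/9953189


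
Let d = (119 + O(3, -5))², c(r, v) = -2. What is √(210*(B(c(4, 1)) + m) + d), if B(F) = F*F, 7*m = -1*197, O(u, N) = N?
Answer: √7926 ≈ 89.028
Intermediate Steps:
m = -197/7 (m = (-1*197)/7 = (⅐)*(-197) = -197/7 ≈ -28.143)
B(F) = F²
d = 12996 (d = (119 - 5)² = 114² = 12996)
√(210*(B(c(4, 1)) + m) + d) = √(210*((-2)² - 197/7) + 12996) = √(210*(4 - 197/7) + 12996) = √(210*(-169/7) + 12996) = √(-5070 + 12996) = √7926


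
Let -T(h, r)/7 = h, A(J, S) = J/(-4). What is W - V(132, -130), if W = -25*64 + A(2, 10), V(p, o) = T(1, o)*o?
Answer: -5021/2 ≈ -2510.5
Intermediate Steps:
A(J, S) = -J/4 (A(J, S) = J*(-¼) = -J/4)
T(h, r) = -7*h
V(p, o) = -7*o (V(p, o) = (-7*1)*o = -7*o)
W = -3201/2 (W = -25*64 - ¼*2 = -1600 - ½ = -3201/2 ≈ -1600.5)
W - V(132, -130) = -3201/2 - (-7)*(-130) = -3201/2 - 1*910 = -3201/2 - 910 = -5021/2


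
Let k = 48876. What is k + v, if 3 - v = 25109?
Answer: 23770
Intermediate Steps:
v = -25106 (v = 3 - 1*25109 = 3 - 25109 = -25106)
k + v = 48876 - 25106 = 23770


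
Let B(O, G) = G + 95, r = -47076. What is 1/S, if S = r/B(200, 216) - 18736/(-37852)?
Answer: -2942993/444023464 ≈ -0.0066280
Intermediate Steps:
B(O, G) = 95 + G
S = -444023464/2942993 (S = -47076/(95 + 216) - 18736/(-37852) = -47076/311 - 18736*(-1/37852) = -47076*1/311 + 4684/9463 = -47076/311 + 4684/9463 = -444023464/2942993 ≈ -150.87)
1/S = 1/(-444023464/2942993) = -2942993/444023464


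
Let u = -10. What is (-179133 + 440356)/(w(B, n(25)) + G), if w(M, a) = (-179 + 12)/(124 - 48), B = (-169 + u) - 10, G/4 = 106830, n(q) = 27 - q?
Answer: 19852948/32476153 ≈ 0.61131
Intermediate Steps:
G = 427320 (G = 4*106830 = 427320)
B = -189 (B = (-169 - 10) - 10 = -179 - 10 = -189)
w(M, a) = -167/76
(-179133 + 440356)/(w(B, n(25)) + G) = (-179133 + 440356)/(-167/76 + 427320) = 261223/(32476153/76) = 261223*(76/32476153) = 19852948/32476153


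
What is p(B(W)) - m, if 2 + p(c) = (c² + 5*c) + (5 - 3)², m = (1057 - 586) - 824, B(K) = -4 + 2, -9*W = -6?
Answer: 349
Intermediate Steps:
W = ⅔ (W = -⅑*(-6) = ⅔ ≈ 0.66667)
B(K) = -2
m = -353 (m = 471 - 824 = -353)
p(c) = 2 + c² + 5*c (p(c) = -2 + ((c² + 5*c) + (5 - 3)²) = -2 + ((c² + 5*c) + 2²) = -2 + ((c² + 5*c) + 4) = -2 + (4 + c² + 5*c) = 2 + c² + 5*c)
p(B(W)) - m = (2 + (-2)² + 5*(-2)) - 1*(-353) = (2 + 4 - 10) + 353 = -4 + 353 = 349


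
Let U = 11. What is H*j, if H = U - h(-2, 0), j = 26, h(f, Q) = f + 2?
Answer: 286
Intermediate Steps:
h(f, Q) = 2 + f
H = 11 (H = 11 - (2 - 2) = 11 - 1*0 = 11 + 0 = 11)
H*j = 11*26 = 286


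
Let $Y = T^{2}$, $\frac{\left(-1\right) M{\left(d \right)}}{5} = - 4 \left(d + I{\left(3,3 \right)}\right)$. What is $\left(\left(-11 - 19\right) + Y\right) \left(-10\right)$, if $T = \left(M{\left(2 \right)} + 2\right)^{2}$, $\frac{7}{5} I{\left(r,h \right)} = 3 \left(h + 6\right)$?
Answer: $- \frac{803539413372660}{2401} \approx -3.3467 \cdot 10^{11}$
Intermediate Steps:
$I{\left(r,h \right)} = \frac{90}{7} + \frac{15 h}{7}$ ($I{\left(r,h \right)} = \frac{5 \cdot 3 \left(h + 6\right)}{7} = \frac{5 \cdot 3 \left(6 + h\right)}{7} = \frac{5 \left(18 + 3 h\right)}{7} = \frac{90}{7} + \frac{15 h}{7}$)
$M{\left(d \right)} = \frac{2700}{7} + 20 d$ ($M{\left(d \right)} = - 5 \left(- 4 \left(d + \left(\frac{90}{7} + \frac{15}{7} \cdot 3\right)\right)\right) = - 5 \left(- 4 \left(d + \left(\frac{90}{7} + \frac{45}{7}\right)\right)\right) = - 5 \left(- 4 \left(d + \frac{135}{7}\right)\right) = - 5 \left(- 4 \left(\frac{135}{7} + d\right)\right) = - 5 \left(- \frac{540}{7} - 4 d\right) = \frac{2700}{7} + 20 d$)
$T = \frac{8964036}{49}$ ($T = \left(\left(\frac{2700}{7} + 20 \cdot 2\right) + 2\right)^{2} = \left(\left(\frac{2700}{7} + 40\right) + 2\right)^{2} = \left(\frac{2980}{7} + 2\right)^{2} = \left(\frac{2994}{7}\right)^{2} = \frac{8964036}{49} \approx 1.8294 \cdot 10^{5}$)
$Y = \frac{80353941409296}{2401}$ ($Y = \left(\frac{8964036}{49}\right)^{2} = \frac{80353941409296}{2401} \approx 3.3467 \cdot 10^{10}$)
$\left(\left(-11 - 19\right) + Y\right) \left(-10\right) = \left(\left(-11 - 19\right) + \frac{80353941409296}{2401}\right) \left(-10\right) = \left(-30 + \frac{80353941409296}{2401}\right) \left(-10\right) = \frac{80353941337266}{2401} \left(-10\right) = - \frac{803539413372660}{2401}$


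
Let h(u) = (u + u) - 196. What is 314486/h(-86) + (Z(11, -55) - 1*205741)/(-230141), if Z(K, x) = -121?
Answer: -36150182655/42345944 ≈ -853.69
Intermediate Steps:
h(u) = -196 + 2*u (h(u) = 2*u - 196 = -196 + 2*u)
314486/h(-86) + (Z(11, -55) - 1*205741)/(-230141) = 314486/(-196 + 2*(-86)) + (-121 - 1*205741)/(-230141) = 314486/(-196 - 172) + (-121 - 205741)*(-1/230141) = 314486/(-368) - 205862*(-1/230141) = 314486*(-1/368) + 205862/230141 = -157243/184 + 205862/230141 = -36150182655/42345944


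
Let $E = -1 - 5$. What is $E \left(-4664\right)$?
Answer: $27984$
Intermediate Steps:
$E = -6$
$E \left(-4664\right) = \left(-6\right) \left(-4664\right) = 27984$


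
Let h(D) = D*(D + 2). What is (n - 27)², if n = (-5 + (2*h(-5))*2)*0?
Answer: 729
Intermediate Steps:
h(D) = D*(2 + D)
n = 0 (n = (-5 + (2*(-5*(2 - 5)))*2)*0 = (-5 + (2*(-5*(-3)))*2)*0 = (-5 + (2*15)*2)*0 = (-5 + 30*2)*0 = (-5 + 60)*0 = 55*0 = 0)
(n - 27)² = (0 - 27)² = (-27)² = 729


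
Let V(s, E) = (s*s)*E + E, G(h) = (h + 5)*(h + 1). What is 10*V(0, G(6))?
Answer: 770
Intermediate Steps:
G(h) = (1 + h)*(5 + h) (G(h) = (5 + h)*(1 + h) = (1 + h)*(5 + h))
V(s, E) = E + E*s² (V(s, E) = s²*E + E = E*s² + E = E + E*s²)
10*V(0, G(6)) = 10*((5 + 6² + 6*6)*(1 + 0²)) = 10*((5 + 36 + 36)*(1 + 0)) = 10*(77*1) = 10*77 = 770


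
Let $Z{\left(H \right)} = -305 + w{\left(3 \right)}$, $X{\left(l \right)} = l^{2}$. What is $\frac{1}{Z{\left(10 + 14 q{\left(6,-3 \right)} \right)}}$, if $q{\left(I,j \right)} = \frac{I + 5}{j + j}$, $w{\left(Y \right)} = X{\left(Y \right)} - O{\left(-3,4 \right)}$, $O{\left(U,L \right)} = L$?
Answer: $- \frac{1}{300} \approx -0.0033333$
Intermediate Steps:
$w{\left(Y \right)} = -4 + Y^{2}$ ($w{\left(Y \right)} = Y^{2} - 4 = -4 + Y^{2}$)
$q{\left(I,j \right)} = \frac{5 + I}{2 j}$
$Z{\left(H \right)} = -300$ ($Z{\left(H \right)} = -305 - \left(4 - 3^{2}\right) = -305 + \left(-4 + 9\right) = -305 + 5 = -300$)
$\frac{1}{Z{\left(10 + 14 q{\left(6,-3 \right)} \right)}} = \frac{1}{-300} = - \frac{1}{300}$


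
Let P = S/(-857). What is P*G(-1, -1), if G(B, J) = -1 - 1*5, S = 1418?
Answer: 8508/857 ≈ 9.9277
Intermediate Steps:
G(B, J) = -6 (G(B, J) = -1 - 5 = -6)
P = -1418/857 (P = 1418/(-857) = 1418*(-1/857) = -1418/857 ≈ -1.6546)
P*G(-1, -1) = -1418/857*(-6) = 8508/857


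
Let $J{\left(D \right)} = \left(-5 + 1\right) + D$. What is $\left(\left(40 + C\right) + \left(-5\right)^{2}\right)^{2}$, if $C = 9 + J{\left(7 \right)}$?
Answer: $5929$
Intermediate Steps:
$J{\left(D \right)} = -4 + D$
$C = 12$ ($C = 9 + \left(-4 + 7\right) = 9 + 3 = 12$)
$\left(\left(40 + C\right) + \left(-5\right)^{2}\right)^{2} = \left(\left(40 + 12\right) + \left(-5\right)^{2}\right)^{2} = \left(52 + 25\right)^{2} = 77^{2} = 5929$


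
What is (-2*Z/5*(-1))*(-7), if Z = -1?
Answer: 14/5 ≈ 2.8000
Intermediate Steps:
(-2*Z/5*(-1))*(-7) = (-(-2)/5*(-1))*(-7) = (-2*(-1/5)*(-1))*(-7) = ((2/5)*(-1))*(-7) = -2/5*(-7) = 14/5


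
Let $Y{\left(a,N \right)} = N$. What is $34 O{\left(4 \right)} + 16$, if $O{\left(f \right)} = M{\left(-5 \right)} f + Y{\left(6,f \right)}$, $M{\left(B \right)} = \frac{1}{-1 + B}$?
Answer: $\frac{388}{3} \approx 129.33$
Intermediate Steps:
$O{\left(f \right)} = \frac{5 f}{6}$ ($O{\left(f \right)} = \frac{f}{-1 - 5} + f = \frac{f}{-6} + f = - \frac{f}{6} + f = \frac{5 f}{6}$)
$34 O{\left(4 \right)} + 16 = 34 \cdot \frac{5}{6} \cdot 4 + 16 = 34 \cdot \frac{10}{3} + 16 = \frac{340}{3} + 16 = \frac{388}{3}$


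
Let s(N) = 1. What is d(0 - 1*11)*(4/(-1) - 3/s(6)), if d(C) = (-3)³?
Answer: 189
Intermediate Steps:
d(C) = -27
d(0 - 1*11)*(4/(-1) - 3/s(6)) = -27*(4/(-1) - 3/1) = -27*(4*(-1) - 3*1) = -27*(-4 - 3) = -27*(-7) = 189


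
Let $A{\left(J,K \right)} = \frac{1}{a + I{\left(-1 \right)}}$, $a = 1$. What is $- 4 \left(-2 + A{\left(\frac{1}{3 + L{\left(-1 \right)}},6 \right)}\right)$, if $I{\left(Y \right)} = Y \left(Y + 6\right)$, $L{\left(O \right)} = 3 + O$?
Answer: $9$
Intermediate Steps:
$I{\left(Y \right)} = Y \left(6 + Y\right)$
$A{\left(J,K \right)} = - \frac{1}{4}$ ($A{\left(J,K \right)} = \frac{1}{1 - \left(6 - 1\right)} = \frac{1}{1 - 5} = \frac{1}{-4} = - \frac{1}{4}$)
$- 4 \left(-2 + A{\left(\frac{1}{3 + L{\left(-1 \right)}},6 \right)}\right) = - 4 \left(-2 - \frac{1}{4}\right) = \left(-4\right) \left(- \frac{9}{4}\right) = 9$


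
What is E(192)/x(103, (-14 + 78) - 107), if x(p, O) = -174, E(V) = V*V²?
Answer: -1179648/29 ≈ -40678.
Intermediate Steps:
E(V) = V³
E(192)/x(103, (-14 + 78) - 107) = 192³/(-174) = 7077888*(-1/174) = -1179648/29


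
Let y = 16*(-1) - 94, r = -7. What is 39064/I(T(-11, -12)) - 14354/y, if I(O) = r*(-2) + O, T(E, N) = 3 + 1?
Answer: 1138853/495 ≈ 2300.7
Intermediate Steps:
T(E, N) = 4
I(O) = 14 + O (I(O) = -7*(-2) + O = 14 + O)
y = -110 (y = -16 - 94 = -110)
39064/I(T(-11, -12)) - 14354/y = 39064/(14 + 4) - 14354/(-110) = 39064/18 - 14354*(-1/110) = 39064*(1/18) + 7177/55 = 19532/9 + 7177/55 = 1138853/495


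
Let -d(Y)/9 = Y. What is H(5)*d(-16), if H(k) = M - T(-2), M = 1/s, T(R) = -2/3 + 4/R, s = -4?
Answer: 348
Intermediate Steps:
d(Y) = -9*Y
T(R) = -⅔ + 4/R (T(R) = -2*⅓ + 4/R = -⅔ + 4/R)
M = -¼ (M = 1/(-4) = 1*(-¼) = -¼ ≈ -0.25000)
H(k) = 29/12 (H(k) = -¼ - (-⅔ + 4/(-2)) = -¼ - (-⅔ + 4*(-½)) = -¼ - (-⅔ - 2) = -¼ - 1*(-8/3) = -¼ + 8/3 = 29/12)
H(5)*d(-16) = 29*(-9*(-16))/12 = (29/12)*144 = 348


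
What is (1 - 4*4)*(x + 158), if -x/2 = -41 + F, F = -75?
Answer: -5850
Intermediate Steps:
x = 232 (x = -2*(-41 - 75) = -2*(-116) = 232)
(1 - 4*4)*(x + 158) = (1 - 4*4)*(232 + 158) = (1 - 16)*390 = -15*390 = -5850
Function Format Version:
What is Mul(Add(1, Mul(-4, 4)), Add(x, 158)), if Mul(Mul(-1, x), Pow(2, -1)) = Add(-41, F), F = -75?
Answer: -5850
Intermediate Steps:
x = 232 (x = Mul(-2, Add(-41, -75)) = Mul(-2, -116) = 232)
Mul(Add(1, Mul(-4, 4)), Add(x, 158)) = Mul(Add(1, Mul(-4, 4)), Add(232, 158)) = Mul(Add(1, -16), 390) = Mul(-15, 390) = -5850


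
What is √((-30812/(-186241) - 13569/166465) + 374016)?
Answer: √2127159394152329331456035/2384816005 ≈ 611.57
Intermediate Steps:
√((-30812/(-186241) - 13569/166465) + 374016) = √((-30812*(-1/186241) - 13569*1/166465) + 374016) = √((30812/186241 - 13569/166465) + 374016) = √(2602015451/31002608065 + 374016) = √(11595474060054491/31002608065) = √2127159394152329331456035/2384816005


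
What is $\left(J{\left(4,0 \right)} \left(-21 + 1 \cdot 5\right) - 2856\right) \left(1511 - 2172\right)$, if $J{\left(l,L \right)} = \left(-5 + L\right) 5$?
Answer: $1623416$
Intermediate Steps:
$J{\left(l,L \right)} = -25 + 5 L$
$\left(J{\left(4,0 \right)} \left(-21 + 1 \cdot 5\right) - 2856\right) \left(1511 - 2172\right) = \left(\left(-25 + 5 \cdot 0\right) \left(-21 + 1 \cdot 5\right) - 2856\right) \left(1511 - 2172\right) = \left(\left(-25 + 0\right) \left(-21 + 5\right) - 2856\right) \left(-661\right) = \left(\left(-25\right) \left(-16\right) - 2856\right) \left(-661\right) = \left(400 - 2856\right) \left(-661\right) = \left(-2456\right) \left(-661\right) = 1623416$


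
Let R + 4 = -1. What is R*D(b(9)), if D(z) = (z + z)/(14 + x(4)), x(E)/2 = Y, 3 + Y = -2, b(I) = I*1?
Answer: -45/2 ≈ -22.500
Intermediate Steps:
b(I) = I
R = -5 (R = -4 - 1 = -5)
Y = -5 (Y = -3 - 2 = -5)
x(E) = -10 (x(E) = 2*(-5) = -10)
D(z) = z/2 (D(z) = (z + z)/(14 - 10) = (2*z)/4 = (2*z)*(¼) = z/2)
R*D(b(9)) = -5*9/2 = -45/2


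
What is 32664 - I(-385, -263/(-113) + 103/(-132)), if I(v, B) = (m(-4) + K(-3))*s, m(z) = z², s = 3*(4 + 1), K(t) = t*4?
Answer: 32604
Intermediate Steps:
K(t) = 4*t
s = 15 (s = 3*5 = 15)
I(v, B) = 60 (I(v, B) = ((-4)² + 4*(-3))*15 = (16 - 12)*15 = 4*15 = 60)
32664 - I(-385, -263/(-113) + 103/(-132)) = 32664 - 1*60 = 32664 - 60 = 32604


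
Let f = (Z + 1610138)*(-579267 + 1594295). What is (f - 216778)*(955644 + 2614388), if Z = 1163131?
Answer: 10049445405276812128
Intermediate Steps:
f = 2814945686532 (f = (1163131 + 1610138)*(-579267 + 1594295) = 2773269*1015028 = 2814945686532)
(f - 216778)*(955644 + 2614388) = (2814945686532 - 216778)*(955644 + 2614388) = 2814945469754*3570032 = 10049445405276812128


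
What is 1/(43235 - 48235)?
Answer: -1/5000 ≈ -0.00020000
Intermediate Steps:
1/(43235 - 48235) = 1/(-5000) = -1/5000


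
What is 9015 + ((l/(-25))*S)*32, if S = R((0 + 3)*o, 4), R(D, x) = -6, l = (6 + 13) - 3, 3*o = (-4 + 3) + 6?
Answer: 228447/25 ≈ 9137.9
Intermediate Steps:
o = 5/3 (o = ((-4 + 3) + 6)/3 = (-1 + 6)/3 = (1/3)*5 = 5/3 ≈ 1.6667)
l = 16 (l = 19 - 3 = 16)
S = -6
9015 + ((l/(-25))*S)*32 = 9015 + ((16/(-25))*(-6))*32 = 9015 + ((16*(-1/25))*(-6))*32 = 9015 - 16/25*(-6)*32 = 9015 + (96/25)*32 = 9015 + 3072/25 = 228447/25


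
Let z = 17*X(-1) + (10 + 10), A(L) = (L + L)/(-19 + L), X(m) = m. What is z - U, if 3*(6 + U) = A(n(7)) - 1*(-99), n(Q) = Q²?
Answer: -1129/45 ≈ -25.089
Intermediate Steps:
A(L) = 2*L/(-19 + L) (A(L) = (2*L)/(-19 + L) = 2*L/(-19 + L))
U = 1264/45 (U = -6 + (2*7²/(-19 + 7²) - 1*(-99))/3 = -6 + (2*49/(-19 + 49) + 99)/3 = -6 + (2*49/30 + 99)/3 = -6 + (2*49*(1/30) + 99)/3 = -6 + (49/15 + 99)/3 = -6 + (⅓)*(1534/15) = -6 + 1534/45 = 1264/45 ≈ 28.089)
z = 3 (z = 17*(-1) + (10 + 10) = -17 + 20 = 3)
z - U = 3 - 1*1264/45 = 3 - 1264/45 = -1129/45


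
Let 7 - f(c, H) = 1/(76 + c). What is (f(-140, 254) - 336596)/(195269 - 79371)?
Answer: -21541695/7417472 ≈ -2.9042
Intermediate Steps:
f(c, H) = 7 - 1/(76 + c)
(f(-140, 254) - 336596)/(195269 - 79371) = ((531 + 7*(-140))/(76 - 140) - 336596)/(195269 - 79371) = ((531 - 980)/(-64) - 336596)/115898 = (-1/64*(-449) - 336596)*(1/115898) = (449/64 - 336596)*(1/115898) = -21541695/64*1/115898 = -21541695/7417472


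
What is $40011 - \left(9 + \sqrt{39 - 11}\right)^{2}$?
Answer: $39902 - 36 \sqrt{7} \approx 39807.0$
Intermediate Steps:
$40011 - \left(9 + \sqrt{39 - 11}\right)^{2} = 40011 - \left(9 + \sqrt{28}\right)^{2} = 40011 - \left(9 + 2 \sqrt{7}\right)^{2}$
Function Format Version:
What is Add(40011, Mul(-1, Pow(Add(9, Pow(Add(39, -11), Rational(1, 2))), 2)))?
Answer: Add(39902, Mul(-36, Pow(7, Rational(1, 2)))) ≈ 39807.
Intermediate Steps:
Add(40011, Mul(-1, Pow(Add(9, Pow(Add(39, -11), Rational(1, 2))), 2))) = Add(40011, Mul(-1, Pow(Add(9, Pow(28, Rational(1, 2))), 2))) = Add(40011, Mul(-1, Pow(Add(9, Mul(2, Pow(7, Rational(1, 2)))), 2)))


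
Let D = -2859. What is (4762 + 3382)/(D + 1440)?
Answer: -8144/1419 ≈ -5.7393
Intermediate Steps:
(4762 + 3382)/(D + 1440) = (4762 + 3382)/(-2859 + 1440) = 8144/(-1419) = 8144*(-1/1419) = -8144/1419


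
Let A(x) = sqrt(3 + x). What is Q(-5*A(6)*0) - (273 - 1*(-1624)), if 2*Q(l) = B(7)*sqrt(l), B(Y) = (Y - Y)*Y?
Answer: -1897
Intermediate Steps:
B(Y) = 0 (B(Y) = 0*Y = 0)
Q(l) = 0 (Q(l) = (0*sqrt(l))/2 = (1/2)*0 = 0)
Q(-5*A(6)*0) - (273 - 1*(-1624)) = 0 - (273 - 1*(-1624)) = 0 - (273 + 1624) = 0 - 1*1897 = 0 - 1897 = -1897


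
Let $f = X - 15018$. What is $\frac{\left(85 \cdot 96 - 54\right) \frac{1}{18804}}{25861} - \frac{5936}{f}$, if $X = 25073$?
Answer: $- \frac{481089563759}{814941400570} \approx -0.59034$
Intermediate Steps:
$f = 10055$ ($f = 25073 - 15018 = 10055$)
$\frac{\left(85 \cdot 96 - 54\right) \frac{1}{18804}}{25861} - \frac{5936}{f} = \frac{\left(85 \cdot 96 - 54\right) \frac{1}{18804}}{25861} - \frac{5936}{10055} = \left(8160 - 54\right) \frac{1}{18804} \cdot \frac{1}{25861} - \frac{5936}{10055} = 8106 \cdot \frac{1}{18804} \cdot \frac{1}{25861} - \frac{5936}{10055} = \frac{1351}{3134} \cdot \frac{1}{25861} - \frac{5936}{10055} = \frac{1351}{81048374} - \frac{5936}{10055} = - \frac{481089563759}{814941400570}$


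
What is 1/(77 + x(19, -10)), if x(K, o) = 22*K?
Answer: 1/495 ≈ 0.0020202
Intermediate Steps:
1/(77 + x(19, -10)) = 1/(77 + 22*19) = 1/(77 + 418) = 1/495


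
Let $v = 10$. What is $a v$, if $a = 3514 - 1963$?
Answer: $15510$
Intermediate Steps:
$a = 1551$
$a v = 1551 \cdot 10 = 15510$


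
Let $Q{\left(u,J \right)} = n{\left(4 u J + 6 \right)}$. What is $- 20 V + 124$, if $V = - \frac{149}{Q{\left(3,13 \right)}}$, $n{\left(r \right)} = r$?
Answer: $\frac{11534}{81} \approx 142.4$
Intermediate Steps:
$Q{\left(u,J \right)} = 6 + 4 J u$ ($Q{\left(u,J \right)} = 4 u J + 6 = 4 J u + 6 = 6 + 4 J u$)
$V = - \frac{149}{162}$ ($V = - \frac{149}{6 + 4 \cdot 13 \cdot 3} = - \frac{149}{6 + 156} = - \frac{149}{162} \approx -0.91975$)
$- 20 V + 124 = \left(-20\right) \left(- \frac{149}{162}\right) + 124 = \frac{1490}{81} + 124 = \frac{11534}{81}$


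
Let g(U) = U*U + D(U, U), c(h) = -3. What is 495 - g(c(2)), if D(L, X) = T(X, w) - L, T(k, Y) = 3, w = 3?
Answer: 480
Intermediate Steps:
D(L, X) = 3 - L
g(U) = 3 + U² - U (g(U) = U*U + (3 - U) = U² + (3 - U) = 3 + U² - U)
495 - g(c(2)) = 495 - (3 + (-3)² - 1*(-3)) = 495 - (3 + 9 + 3) = 495 - 1*15 = 495 - 15 = 480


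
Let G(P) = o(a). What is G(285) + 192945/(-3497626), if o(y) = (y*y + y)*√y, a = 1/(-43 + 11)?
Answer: -192945/3497626 - 31*I*√2/8192 ≈ -0.055165 - 0.0053516*I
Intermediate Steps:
a = -1/32 (a = 1/(-32) = -1/32 ≈ -0.031250)
o(y) = √y*(y + y²) (o(y) = (y² + y)*√y = (y + y²)*√y = √y*(y + y²))
G(P) = -31*I*√2/8192 (G(P) = (-1/32)^(3/2)*(1 - 1/32) = -I*√2/256*(31/32) = -31*I*√2/8192)
G(285) + 192945/(-3497626) = -31*I*√2/8192 + 192945/(-3497626) = -31*I*√2/8192 + 192945*(-1/3497626) = -31*I*√2/8192 - 192945/3497626 = -192945/3497626 - 31*I*√2/8192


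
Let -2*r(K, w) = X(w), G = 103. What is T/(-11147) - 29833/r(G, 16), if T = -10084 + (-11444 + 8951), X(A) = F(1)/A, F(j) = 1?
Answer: 10641563009/11147 ≈ 9.5466e+5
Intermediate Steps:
X(A) = 1/A
r(K, w) = -1/(2*w)
T = -12577 (T = -10084 - 2493 = -12577)
T/(-11147) - 29833/r(G, 16) = -12577/(-11147) - 29833/((-1/2/16)) = -12577*(-1/11147) - 29833/((-1/2*1/16)) = 12577/11147 - 29833/(-1/32) = 12577/11147 - 29833*(-32) = 12577/11147 + 954656 = 10641563009/11147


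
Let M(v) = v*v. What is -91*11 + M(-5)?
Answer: -976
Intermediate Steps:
M(v) = v²
-91*11 + M(-5) = -91*11 + (-5)² = -1001 + 25 = -976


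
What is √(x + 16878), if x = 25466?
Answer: 2*√10586 ≈ 205.78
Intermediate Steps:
√(x + 16878) = √(25466 + 16878) = √42344 = 2*√10586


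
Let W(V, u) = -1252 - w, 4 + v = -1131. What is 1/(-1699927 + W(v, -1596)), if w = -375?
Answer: -1/1700804 ≈ -5.8796e-7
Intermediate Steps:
v = -1135 (v = -4 - 1131 = -1135)
W(V, u) = -877 (W(V, u) = -1252 - 1*(-375) = -1252 + 375 = -877)
1/(-1699927 + W(v, -1596)) = 1/(-1699927 - 877) = 1/(-1700804) = -1/1700804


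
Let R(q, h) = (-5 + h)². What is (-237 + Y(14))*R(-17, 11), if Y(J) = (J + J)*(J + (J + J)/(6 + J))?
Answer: 34956/5 ≈ 6991.2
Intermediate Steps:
Y(J) = 2*J*(J + 2*J/(6 + J)) (Y(J) = (2*J)*(J + (2*J)/(6 + J)) = (2*J)*(J + 2*J/(6 + J)) = 2*J*(J + 2*J/(6 + J)))
(-237 + Y(14))*R(-17, 11) = (-237 + 2*14²*(8 + 14)/(6 + 14))*(-5 + 11)² = (-237 + 2*196*22/20)*6² = (-237 + 2*196*(1/20)*22)*36 = (-237 + 2156/5)*36 = (971/5)*36 = 34956/5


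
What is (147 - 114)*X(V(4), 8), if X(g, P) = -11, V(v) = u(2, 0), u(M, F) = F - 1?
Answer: -363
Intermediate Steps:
u(M, F) = -1 + F
V(v) = -1 (V(v) = -1 + 0 = -1)
(147 - 114)*X(V(4), 8) = (147 - 114)*(-11) = 33*(-11) = -363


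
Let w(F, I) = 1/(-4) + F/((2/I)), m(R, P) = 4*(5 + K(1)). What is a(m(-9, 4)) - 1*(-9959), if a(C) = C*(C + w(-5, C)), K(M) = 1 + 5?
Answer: 7044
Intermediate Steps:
K(M) = 6
m(R, P) = 44 (m(R, P) = 4*(5 + 6) = 4*11 = 44)
w(F, I) = -1/4 + F*I/2 (w(F, I) = 1*(-1/4) + F*(I/2) = -1/4 + F*I/2)
a(C) = C*(-1/4 - 3*C/2) (a(C) = C*(C + (-1/4 + (1/2)*(-5)*C)) = C*(C + (-1/4 - 5*C/2)) = C*(-1/4 - 3*C/2))
a(m(-9, 4)) - 1*(-9959) = -1/4*44*(1 + 6*44) - 1*(-9959) = -1/4*44*(1 + 264) + 9959 = -1/4*44*265 + 9959 = -2915 + 9959 = 7044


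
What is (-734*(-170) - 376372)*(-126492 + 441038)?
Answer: -79137257232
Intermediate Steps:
(-734*(-170) - 376372)*(-126492 + 441038) = (124780 - 376372)*314546 = -251592*314546 = -79137257232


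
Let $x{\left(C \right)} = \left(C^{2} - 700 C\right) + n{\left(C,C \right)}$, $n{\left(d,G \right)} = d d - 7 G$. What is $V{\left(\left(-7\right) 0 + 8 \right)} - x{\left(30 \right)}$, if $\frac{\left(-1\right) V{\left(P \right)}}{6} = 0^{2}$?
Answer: $19410$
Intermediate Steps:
$V{\left(P \right)} = 0$ ($V{\left(P \right)} = - 6 \cdot 0^{2} = \left(-6\right) 0 = 0$)
$n{\left(d,G \right)} = d^{2} - 7 G$
$x{\left(C \right)} = - 707 C + 2 C^{2}$ ($x{\left(C \right)} = \left(C^{2} - 700 C\right) + \left(C^{2} - 7 C\right) = - 707 C + 2 C^{2}$)
$V{\left(\left(-7\right) 0 + 8 \right)} - x{\left(30 \right)} = 0 - 30 \left(-707 + 2 \cdot 30\right) = 0 - 30 \left(-707 + 60\right) = 0 - 30 \left(-647\right) = 0 - -19410 = 0 + 19410 = 19410$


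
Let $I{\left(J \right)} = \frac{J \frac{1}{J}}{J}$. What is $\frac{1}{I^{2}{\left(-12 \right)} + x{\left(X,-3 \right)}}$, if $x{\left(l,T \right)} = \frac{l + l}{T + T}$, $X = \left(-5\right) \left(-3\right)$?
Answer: $- \frac{144}{719} \approx -0.20028$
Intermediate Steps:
$X = 15$
$x{\left(l,T \right)} = \frac{l}{T}$ ($x{\left(l,T \right)} = \frac{2 l}{2 T} = 2 l \frac{1}{2 T} = \frac{l}{T}$)
$I{\left(J \right)} = \frac{1}{J}$ ($I{\left(J \right)} = 1 \frac{1}{J} = \frac{1}{J}$)
$\frac{1}{I^{2}{\left(-12 \right)} + x{\left(X,-3 \right)}} = \frac{1}{\left(\frac{1}{-12}\right)^{2} + \frac{15}{-3}} = \frac{1}{\left(- \frac{1}{12}\right)^{2} + 15 \left(- \frac{1}{3}\right)} = \frac{1}{\frac{1}{144} - 5} = \frac{1}{- \frac{719}{144}} = - \frac{144}{719}$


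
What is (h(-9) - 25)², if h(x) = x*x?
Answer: 3136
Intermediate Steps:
h(x) = x²
(h(-9) - 25)² = ((-9)² - 25)² = (81 - 25)² = 56² = 3136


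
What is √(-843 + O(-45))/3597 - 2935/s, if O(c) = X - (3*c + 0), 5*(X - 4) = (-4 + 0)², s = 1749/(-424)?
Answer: 23480/33 + 4*I*√1095/17985 ≈ 711.52 + 0.0073596*I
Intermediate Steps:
s = -33/8 (s = 1749*(-1/424) = -33/8 ≈ -4.1250)
X = 36/5 (X = 4 + (-4 + 0)²/5 = 4 + (⅕)*(-4)² = 4 + (⅕)*16 = 4 + 16/5 = 36/5 ≈ 7.2000)
O(c) = 36/5 - 3*c (O(c) = 36/5 - (3*c + 0) = 36/5 - 3*c)
√(-843 + O(-45))/3597 - 2935/s = √(-843 + (36/5 - 3*(-45)))/3597 - 2935/(-33/8) = √(-843 + (36/5 + 135))*(1/3597) - 2935*(-8/33) = √(-843 + 711/5)*(1/3597) + 23480/33 = √(-3504/5)*(1/3597) + 23480/33 = (4*I*√1095/5)*(1/3597) + 23480/33 = 4*I*√1095/17985 + 23480/33 = 23480/33 + 4*I*√1095/17985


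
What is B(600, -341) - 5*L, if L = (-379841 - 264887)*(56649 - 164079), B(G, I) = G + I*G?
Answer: -346315849200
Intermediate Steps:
B(G, I) = G + G*I
L = 69263129040 (L = -644728*(-107430) = 69263129040)
B(600, -341) - 5*L = 600*(1 - 341) - 5*69263129040 = 600*(-340) - 1*346315645200 = -204000 - 346315645200 = -346315849200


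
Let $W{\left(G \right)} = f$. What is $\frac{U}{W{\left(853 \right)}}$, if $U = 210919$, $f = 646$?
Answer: $\frac{653}{2} \approx 326.5$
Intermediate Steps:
$W{\left(G \right)} = 646$
$\frac{U}{W{\left(853 \right)}} = \frac{210919}{646} = 210919 \cdot \frac{1}{646} = \frac{653}{2}$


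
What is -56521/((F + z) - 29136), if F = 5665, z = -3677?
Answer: 56521/27148 ≈ 2.0820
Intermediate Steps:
-56521/((F + z) - 29136) = -56521/((5665 - 3677) - 29136) = -56521/(1988 - 29136) = -56521/(-27148) = -56521*(-1/27148) = 56521/27148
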